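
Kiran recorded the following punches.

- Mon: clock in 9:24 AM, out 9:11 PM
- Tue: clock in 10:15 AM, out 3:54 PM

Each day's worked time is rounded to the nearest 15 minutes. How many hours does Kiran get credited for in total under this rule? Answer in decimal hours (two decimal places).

17.50 hours

Mon: 9:24 AM–9:11 PM = 11 h 47 min → rounds to 11 h 45 min
Tue: 10:15 AM–3:54 PM = 5 h 39 min → rounds to 5 h 45 min
Total credited: 17 h 30 min.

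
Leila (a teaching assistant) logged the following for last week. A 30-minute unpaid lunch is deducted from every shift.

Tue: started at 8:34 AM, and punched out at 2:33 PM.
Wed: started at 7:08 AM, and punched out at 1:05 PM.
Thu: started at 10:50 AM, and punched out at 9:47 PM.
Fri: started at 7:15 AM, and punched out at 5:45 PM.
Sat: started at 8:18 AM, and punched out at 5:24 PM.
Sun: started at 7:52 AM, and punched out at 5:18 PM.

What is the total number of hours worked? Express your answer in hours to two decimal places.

Tue: 8:34 AM–2:33 PM = 5 h 59 min; less 30 min break → 5 h 29 min
Wed: 7:08 AM–1:05 PM = 5 h 57 min; less 30 min break → 5 h 27 min
Thu: 10:50 AM–9:47 PM = 10 h 57 min; less 30 min break → 10 h 27 min
Fri: 7:15 AM–5:45 PM = 10 h 30 min; less 30 min break → 10 h 0 min
Sat: 8:18 AM–5:24 PM = 9 h 6 min; less 30 min break → 8 h 36 min
Sun: 7:52 AM–5:18 PM = 9 h 26 min; less 30 min break → 8 h 56 min
Total: 5 h 29 min + 5 h 27 min + 10 h 27 min + 10 h 0 min + 8 h 36 min + 8 h 56 min = 48 h 55 min.

48.92 hours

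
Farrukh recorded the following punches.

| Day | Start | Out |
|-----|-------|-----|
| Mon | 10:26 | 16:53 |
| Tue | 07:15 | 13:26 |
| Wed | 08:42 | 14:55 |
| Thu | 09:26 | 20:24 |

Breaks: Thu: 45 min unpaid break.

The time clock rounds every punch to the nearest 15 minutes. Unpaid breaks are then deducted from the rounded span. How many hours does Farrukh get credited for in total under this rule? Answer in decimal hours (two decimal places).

29.25 hours

Mon: in 10:26→10:30, out 16:53→17:00; 6 h 30 min
Tue: in 07:15→07:15, out 13:26→13:30; 6 h 15 min
Wed: in 08:42→08:45, out 14:55→15:00; 6 h 15 min
Thu: in 09:26→09:30, out 20:24→20:30; 11 h 0 min − 45 min = 10 h 15 min
Total credited: 29 h 15 min.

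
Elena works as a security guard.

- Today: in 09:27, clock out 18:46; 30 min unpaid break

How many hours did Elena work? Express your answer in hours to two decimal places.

8.82 hours

Today: 09:27–18:46 = 9 h 19 min; less 30 min break → 8 h 49 min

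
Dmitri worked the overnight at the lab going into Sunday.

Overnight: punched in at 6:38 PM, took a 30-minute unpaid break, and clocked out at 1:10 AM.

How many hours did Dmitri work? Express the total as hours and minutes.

Overnight: 6:38 PM → midnight = 5 h 22 min; midnight → 1:10 AM = 1 h 10 min; span 6 h 32 min; less 30 min break → 6 h 2 min

6 h 2 min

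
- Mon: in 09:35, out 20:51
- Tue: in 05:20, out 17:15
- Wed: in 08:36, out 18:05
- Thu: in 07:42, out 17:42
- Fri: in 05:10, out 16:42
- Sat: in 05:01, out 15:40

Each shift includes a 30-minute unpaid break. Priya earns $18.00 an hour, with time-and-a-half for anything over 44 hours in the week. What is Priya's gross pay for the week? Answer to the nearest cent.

Mon: 09:35–20:51 = 11 h 16 min; less 30 min break → 10 h 46 min
Tue: 05:20–17:15 = 11 h 55 min; less 30 min break → 11 h 25 min
Wed: 08:36–18:05 = 9 h 29 min; less 30 min break → 8 h 59 min
Thu: 07:42–17:42 = 10 h 0 min; less 30 min break → 9 h 30 min
Fri: 05:10–16:42 = 11 h 32 min; less 30 min break → 11 h 2 min
Sat: 05:01–15:40 = 10 h 39 min; less 30 min break → 10 h 9 min
Total worked: 61 h 51 min = 3711 min.
Regular 44 h 0 min = 2640 min at $18.00/h; overtime 17 h 51 min = 1071 min at $27.00/h.
Pay = (2640 × $18.00 + 1071 × $27.00) ÷ 60 = $1273.95.

$1273.95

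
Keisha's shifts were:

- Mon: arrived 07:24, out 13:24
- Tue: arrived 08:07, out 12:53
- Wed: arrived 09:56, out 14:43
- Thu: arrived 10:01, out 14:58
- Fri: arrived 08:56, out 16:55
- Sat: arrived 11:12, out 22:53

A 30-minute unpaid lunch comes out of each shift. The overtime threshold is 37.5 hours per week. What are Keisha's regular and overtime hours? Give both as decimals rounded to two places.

Regular 37.17 hours, overtime 0.00 hours

Mon: 07:24–13:24 = 6 h 0 min; less 30 min break → 5 h 30 min
Tue: 08:07–12:53 = 4 h 46 min; less 30 min break → 4 h 16 min
Wed: 09:56–14:43 = 4 h 47 min; less 30 min break → 4 h 17 min
Thu: 10:01–14:58 = 4 h 57 min; less 30 min break → 4 h 27 min
Fri: 08:56–16:55 = 7 h 59 min; less 30 min break → 7 h 29 min
Sat: 11:12–22:53 = 11 h 41 min; less 30 min break → 11 h 11 min
Total worked: 37 h 10 min = 37.17 h.
Threshold 37.5 h → overtime 0 h 0 min, regular 37 h 10 min.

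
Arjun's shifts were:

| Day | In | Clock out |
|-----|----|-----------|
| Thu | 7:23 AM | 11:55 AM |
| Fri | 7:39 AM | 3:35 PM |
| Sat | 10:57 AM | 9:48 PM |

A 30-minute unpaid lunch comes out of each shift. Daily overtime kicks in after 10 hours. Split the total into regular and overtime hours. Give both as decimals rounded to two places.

Thu: 7:23 AM–11:55 AM = 4 h 32 min; less 30 min break → 4 h 2 min
Fri: 7:39 AM–3:35 PM = 7 h 56 min; less 30 min break → 7 h 26 min
Sat: 10:57 AM–9:48 PM = 10 h 51 min; less 30 min break → 10 h 21 min
Thu reg 4 h 2 min / OT 0 h 0 min; Fri reg 7 h 26 min / OT 0 h 0 min; Sat reg 10 h 0 min / OT 0 h 21 min.
Totals: regular 21 h 28 min, overtime 0 h 21 min.

Regular 21.47 hours, overtime 0.35 hours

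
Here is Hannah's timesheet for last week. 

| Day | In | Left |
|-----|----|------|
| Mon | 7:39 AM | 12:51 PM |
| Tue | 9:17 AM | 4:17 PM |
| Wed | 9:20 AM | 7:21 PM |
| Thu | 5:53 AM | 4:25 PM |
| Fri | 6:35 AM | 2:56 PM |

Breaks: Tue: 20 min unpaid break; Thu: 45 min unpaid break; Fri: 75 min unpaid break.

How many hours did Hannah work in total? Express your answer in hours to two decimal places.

38.77 hours

Mon: 7:39 AM–12:51 PM = 5 h 12 min
Tue: 9:17 AM–4:17 PM = 7 h 0 min; less 20 min break → 6 h 40 min
Wed: 9:20 AM–7:21 PM = 10 h 1 min
Thu: 5:53 AM–4:25 PM = 10 h 32 min; less 45 min break → 9 h 47 min
Fri: 6:35 AM–2:56 PM = 8 h 21 min; less 75 min break → 7 h 6 min
Total: 5 h 12 min + 6 h 40 min + 10 h 1 min + 9 h 47 min + 7 h 6 min = 38 h 46 min.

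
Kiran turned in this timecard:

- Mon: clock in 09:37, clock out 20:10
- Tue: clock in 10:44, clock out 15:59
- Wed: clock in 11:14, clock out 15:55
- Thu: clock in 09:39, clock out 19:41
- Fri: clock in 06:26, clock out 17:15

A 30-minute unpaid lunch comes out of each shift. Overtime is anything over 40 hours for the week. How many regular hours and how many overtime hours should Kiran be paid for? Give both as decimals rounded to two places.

Regular 38.83 hours, overtime 0.00 hours

Mon: 09:37–20:10 = 10 h 33 min; less 30 min break → 10 h 3 min
Tue: 10:44–15:59 = 5 h 15 min; less 30 min break → 4 h 45 min
Wed: 11:14–15:55 = 4 h 41 min; less 30 min break → 4 h 11 min
Thu: 09:39–19:41 = 10 h 2 min; less 30 min break → 9 h 32 min
Fri: 06:26–17:15 = 10 h 49 min; less 30 min break → 10 h 19 min
Total worked: 38 h 50 min = 38.83 h.
Threshold 40 h → overtime 0 h 0 min, regular 38 h 50 min.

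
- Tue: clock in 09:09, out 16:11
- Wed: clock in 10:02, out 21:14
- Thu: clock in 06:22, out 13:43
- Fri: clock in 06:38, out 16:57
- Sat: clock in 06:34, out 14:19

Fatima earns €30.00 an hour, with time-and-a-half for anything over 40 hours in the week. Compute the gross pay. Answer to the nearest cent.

€1364.25

Tue: 09:09–16:11 = 7 h 2 min
Wed: 10:02–21:14 = 11 h 12 min
Thu: 06:22–13:43 = 7 h 21 min
Fri: 06:38–16:57 = 10 h 19 min
Sat: 06:34–14:19 = 7 h 45 min
Total worked: 43 h 39 min = 2619 min.
Regular 40 h 0 min = 2400 min at €30.00/h; overtime 3 h 39 min = 219 min at €45.00/h.
Pay = (2400 × €30.00 + 219 × €45.00) ÷ 60 = €1364.25.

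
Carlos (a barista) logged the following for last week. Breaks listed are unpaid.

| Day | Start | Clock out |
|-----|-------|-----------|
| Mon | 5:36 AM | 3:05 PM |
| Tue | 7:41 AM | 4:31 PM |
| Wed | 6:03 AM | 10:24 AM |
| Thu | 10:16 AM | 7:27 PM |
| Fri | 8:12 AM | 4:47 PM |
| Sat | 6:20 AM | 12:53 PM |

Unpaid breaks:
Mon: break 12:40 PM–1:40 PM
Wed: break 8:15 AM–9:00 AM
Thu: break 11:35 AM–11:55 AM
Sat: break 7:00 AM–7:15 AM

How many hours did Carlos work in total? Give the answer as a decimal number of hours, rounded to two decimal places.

Mon: 5:36 AM–3:05 PM = 9 h 29 min; less 60 min break → 8 h 29 min
Tue: 7:41 AM–4:31 PM = 8 h 50 min
Wed: 6:03 AM–10:24 AM = 4 h 21 min; less 45 min break → 3 h 36 min
Thu: 10:16 AM–7:27 PM = 9 h 11 min; less 20 min break → 8 h 51 min
Fri: 8:12 AM–4:47 PM = 8 h 35 min
Sat: 6:20 AM–12:53 PM = 6 h 33 min; less 15 min break → 6 h 18 min
Total: 8 h 29 min + 8 h 50 min + 3 h 36 min + 8 h 51 min + 8 h 35 min + 6 h 18 min = 44 h 39 min.

44.65 hours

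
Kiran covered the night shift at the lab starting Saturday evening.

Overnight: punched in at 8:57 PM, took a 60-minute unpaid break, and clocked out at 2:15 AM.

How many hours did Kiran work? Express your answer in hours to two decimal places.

4.30 hours

Overnight: 8:57 PM → midnight = 3 h 3 min; midnight → 2:15 AM = 2 h 15 min; span 5 h 18 min; less 60 min break → 4 h 18 min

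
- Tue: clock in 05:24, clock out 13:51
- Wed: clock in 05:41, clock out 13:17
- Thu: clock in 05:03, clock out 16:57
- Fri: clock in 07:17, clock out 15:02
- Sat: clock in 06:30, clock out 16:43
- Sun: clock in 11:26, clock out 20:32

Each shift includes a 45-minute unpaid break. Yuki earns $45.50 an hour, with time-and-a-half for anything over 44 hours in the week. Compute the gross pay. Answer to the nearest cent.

$2446.76

Tue: 05:24–13:51 = 8 h 27 min; less 45 min break → 7 h 42 min
Wed: 05:41–13:17 = 7 h 36 min; less 45 min break → 6 h 51 min
Thu: 05:03–16:57 = 11 h 54 min; less 45 min break → 11 h 9 min
Fri: 07:17–15:02 = 7 h 45 min; less 45 min break → 7 h 0 min
Sat: 06:30–16:43 = 10 h 13 min; less 45 min break → 9 h 28 min
Sun: 11:26–20:32 = 9 h 6 min; less 45 min break → 8 h 21 min
Total worked: 50 h 31 min = 3031 min.
Regular 44 h 0 min = 2640 min at $45.50/h; overtime 6 h 31 min = 391 min at $68.25/h.
Pay = (2640 × $45.50 + 391 × $68.25) ÷ 60 = $2446.76.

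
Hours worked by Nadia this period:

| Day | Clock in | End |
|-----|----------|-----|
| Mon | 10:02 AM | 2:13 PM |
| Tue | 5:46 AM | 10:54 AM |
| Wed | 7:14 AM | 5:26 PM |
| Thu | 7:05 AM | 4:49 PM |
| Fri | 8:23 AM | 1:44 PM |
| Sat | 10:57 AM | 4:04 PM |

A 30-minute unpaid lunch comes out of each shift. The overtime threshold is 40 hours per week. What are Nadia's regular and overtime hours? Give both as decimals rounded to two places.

Mon: 10:02 AM–2:13 PM = 4 h 11 min; less 30 min break → 3 h 41 min
Tue: 5:46 AM–10:54 AM = 5 h 8 min; less 30 min break → 4 h 38 min
Wed: 7:14 AM–5:26 PM = 10 h 12 min; less 30 min break → 9 h 42 min
Thu: 7:05 AM–4:49 PM = 9 h 44 min; less 30 min break → 9 h 14 min
Fri: 8:23 AM–1:44 PM = 5 h 21 min; less 30 min break → 4 h 51 min
Sat: 10:57 AM–4:04 PM = 5 h 7 min; less 30 min break → 4 h 37 min
Total worked: 36 h 43 min = 36.72 h.
Threshold 40 h → overtime 0 h 0 min, regular 36 h 43 min.

Regular 36.72 hours, overtime 0.00 hours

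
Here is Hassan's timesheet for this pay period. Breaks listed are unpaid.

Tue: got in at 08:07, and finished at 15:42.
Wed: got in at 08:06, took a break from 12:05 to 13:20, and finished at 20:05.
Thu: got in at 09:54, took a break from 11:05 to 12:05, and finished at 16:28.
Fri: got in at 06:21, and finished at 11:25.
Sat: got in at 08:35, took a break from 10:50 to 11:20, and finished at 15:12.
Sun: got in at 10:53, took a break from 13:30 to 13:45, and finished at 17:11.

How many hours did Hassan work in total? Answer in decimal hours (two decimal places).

Tue: 08:07–15:42 = 7 h 35 min
Wed: 08:06–20:05 = 11 h 59 min; less 75 min break → 10 h 44 min
Thu: 09:54–16:28 = 6 h 34 min; less 60 min break → 5 h 34 min
Fri: 06:21–11:25 = 5 h 4 min
Sat: 08:35–15:12 = 6 h 37 min; less 30 min break → 6 h 7 min
Sun: 10:53–17:11 = 6 h 18 min; less 15 min break → 6 h 3 min
Total: 7 h 35 min + 10 h 44 min + 5 h 34 min + 5 h 4 min + 6 h 7 min + 6 h 3 min = 41 h 7 min.

41.12 hours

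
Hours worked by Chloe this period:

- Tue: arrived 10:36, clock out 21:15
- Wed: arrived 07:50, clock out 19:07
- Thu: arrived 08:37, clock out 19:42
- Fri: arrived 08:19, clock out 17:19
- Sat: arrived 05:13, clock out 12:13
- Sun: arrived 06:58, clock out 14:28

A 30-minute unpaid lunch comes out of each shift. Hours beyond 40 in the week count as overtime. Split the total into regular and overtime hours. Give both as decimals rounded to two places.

Regular 40.00 hours, overtime 13.52 hours

Tue: 10:36–21:15 = 10 h 39 min; less 30 min break → 10 h 9 min
Wed: 07:50–19:07 = 11 h 17 min; less 30 min break → 10 h 47 min
Thu: 08:37–19:42 = 11 h 5 min; less 30 min break → 10 h 35 min
Fri: 08:19–17:19 = 9 h 0 min; less 30 min break → 8 h 30 min
Sat: 05:13–12:13 = 7 h 0 min; less 30 min break → 6 h 30 min
Sun: 06:58–14:28 = 7 h 30 min; less 30 min break → 7 h 0 min
Total worked: 53 h 31 min = 53.52 h.
Threshold 40 h → overtime 13 h 31 min, regular 40 h 0 min.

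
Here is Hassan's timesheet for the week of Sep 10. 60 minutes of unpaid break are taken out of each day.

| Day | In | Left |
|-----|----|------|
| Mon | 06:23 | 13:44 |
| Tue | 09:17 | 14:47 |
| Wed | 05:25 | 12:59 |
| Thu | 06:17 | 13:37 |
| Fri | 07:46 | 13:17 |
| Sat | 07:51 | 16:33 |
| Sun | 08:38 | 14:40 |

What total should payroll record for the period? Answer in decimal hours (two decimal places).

Mon: 06:23–13:44 = 7 h 21 min; less 60 min break → 6 h 21 min
Tue: 09:17–14:47 = 5 h 30 min; less 60 min break → 4 h 30 min
Wed: 05:25–12:59 = 7 h 34 min; less 60 min break → 6 h 34 min
Thu: 06:17–13:37 = 7 h 20 min; less 60 min break → 6 h 20 min
Fri: 07:46–13:17 = 5 h 31 min; less 60 min break → 4 h 31 min
Sat: 07:51–16:33 = 8 h 42 min; less 60 min break → 7 h 42 min
Sun: 08:38–14:40 = 6 h 2 min; less 60 min break → 5 h 2 min
Total: 6 h 21 min + 4 h 30 min + 6 h 34 min + 6 h 20 min + 4 h 31 min + 7 h 42 min + 5 h 2 min = 41 h 0 min.

41.00 hours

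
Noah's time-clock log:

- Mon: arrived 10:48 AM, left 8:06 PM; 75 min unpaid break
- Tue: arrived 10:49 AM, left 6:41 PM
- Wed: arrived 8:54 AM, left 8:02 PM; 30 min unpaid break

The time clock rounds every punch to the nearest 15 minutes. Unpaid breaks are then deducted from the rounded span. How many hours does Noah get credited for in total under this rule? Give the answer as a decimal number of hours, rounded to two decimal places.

26.50 hours

Mon: in 10:48 AM→10:45 AM, out 8:06 PM→8:00 PM; 9 h 15 min − 75 min = 8 h 0 min
Tue: in 10:49 AM→10:45 AM, out 6:41 PM→6:45 PM; 8 h 0 min
Wed: in 8:54 AM→9:00 AM, out 8:02 PM→8:00 PM; 11 h 0 min − 30 min = 10 h 30 min
Total credited: 26 h 30 min.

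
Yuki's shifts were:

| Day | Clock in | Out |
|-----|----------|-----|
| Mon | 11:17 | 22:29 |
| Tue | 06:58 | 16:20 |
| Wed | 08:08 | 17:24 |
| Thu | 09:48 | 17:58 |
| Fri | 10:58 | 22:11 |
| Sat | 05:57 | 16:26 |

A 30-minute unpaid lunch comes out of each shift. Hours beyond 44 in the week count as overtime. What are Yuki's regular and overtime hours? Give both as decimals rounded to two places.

Mon: 11:17–22:29 = 11 h 12 min; less 30 min break → 10 h 42 min
Tue: 06:58–16:20 = 9 h 22 min; less 30 min break → 8 h 52 min
Wed: 08:08–17:24 = 9 h 16 min; less 30 min break → 8 h 46 min
Thu: 09:48–17:58 = 8 h 10 min; less 30 min break → 7 h 40 min
Fri: 10:58–22:11 = 11 h 13 min; less 30 min break → 10 h 43 min
Sat: 05:57–16:26 = 10 h 29 min; less 30 min break → 9 h 59 min
Total worked: 56 h 42 min = 56.70 h.
Threshold 44 h → overtime 12 h 42 min, regular 44 h 0 min.

Regular 44.00 hours, overtime 12.70 hours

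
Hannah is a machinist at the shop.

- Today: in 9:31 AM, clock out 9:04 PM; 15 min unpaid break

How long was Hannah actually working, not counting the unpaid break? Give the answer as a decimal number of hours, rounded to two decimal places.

11.30 hours

Today: 9:31 AM–9:04 PM = 11 h 33 min; less 15 min break → 11 h 18 min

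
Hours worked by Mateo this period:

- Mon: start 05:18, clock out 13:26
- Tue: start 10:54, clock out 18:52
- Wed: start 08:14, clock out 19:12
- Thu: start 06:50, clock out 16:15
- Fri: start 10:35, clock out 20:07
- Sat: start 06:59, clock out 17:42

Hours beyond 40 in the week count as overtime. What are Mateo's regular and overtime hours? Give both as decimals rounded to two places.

Regular 40.00 hours, overtime 16.73 hours

Mon: 05:18–13:26 = 8 h 8 min
Tue: 10:54–18:52 = 7 h 58 min
Wed: 08:14–19:12 = 10 h 58 min
Thu: 06:50–16:15 = 9 h 25 min
Fri: 10:35–20:07 = 9 h 32 min
Sat: 06:59–17:42 = 10 h 43 min
Total worked: 56 h 44 min = 56.73 h.
Threshold 40 h → overtime 16 h 44 min, regular 40 h 0 min.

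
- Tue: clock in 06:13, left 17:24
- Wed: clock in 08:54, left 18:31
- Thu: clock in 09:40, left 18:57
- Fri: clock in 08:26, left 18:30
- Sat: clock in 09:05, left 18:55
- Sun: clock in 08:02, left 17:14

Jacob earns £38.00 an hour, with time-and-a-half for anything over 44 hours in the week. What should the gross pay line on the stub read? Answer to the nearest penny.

Tue: 06:13–17:24 = 11 h 11 min
Wed: 08:54–18:31 = 9 h 37 min
Thu: 09:40–18:57 = 9 h 17 min
Fri: 08:26–18:30 = 10 h 4 min
Sat: 09:05–18:55 = 9 h 50 min
Sun: 08:02–17:14 = 9 h 12 min
Total worked: 59 h 11 min = 3551 min.
Regular 44 h 0 min = 2640 min at £38.00/h; overtime 15 h 11 min = 911 min at £57.00/h.
Pay = (2640 × £38.00 + 911 × £57.00) ÷ 60 = £2537.45.

£2537.45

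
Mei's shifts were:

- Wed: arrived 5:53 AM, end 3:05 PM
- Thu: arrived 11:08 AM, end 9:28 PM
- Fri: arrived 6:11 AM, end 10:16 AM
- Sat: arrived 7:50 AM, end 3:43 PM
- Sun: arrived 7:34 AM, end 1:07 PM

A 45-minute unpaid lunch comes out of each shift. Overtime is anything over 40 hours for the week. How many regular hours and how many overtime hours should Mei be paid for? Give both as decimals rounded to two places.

Wed: 5:53 AM–3:05 PM = 9 h 12 min; less 45 min break → 8 h 27 min
Thu: 11:08 AM–9:28 PM = 10 h 20 min; less 45 min break → 9 h 35 min
Fri: 6:11 AM–10:16 AM = 4 h 5 min; less 45 min break → 3 h 20 min
Sat: 7:50 AM–3:43 PM = 7 h 53 min; less 45 min break → 7 h 8 min
Sun: 7:34 AM–1:07 PM = 5 h 33 min; less 45 min break → 4 h 48 min
Total worked: 33 h 18 min = 33.30 h.
Threshold 40 h → overtime 0 h 0 min, regular 33 h 18 min.

Regular 33.30 hours, overtime 0.00 hours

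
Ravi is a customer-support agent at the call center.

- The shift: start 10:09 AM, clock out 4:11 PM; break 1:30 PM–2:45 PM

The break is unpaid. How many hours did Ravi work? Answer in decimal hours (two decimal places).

4.78 hours

The shift: 10:09 AM–4:11 PM = 6 h 2 min; less 75 min break → 4 h 47 min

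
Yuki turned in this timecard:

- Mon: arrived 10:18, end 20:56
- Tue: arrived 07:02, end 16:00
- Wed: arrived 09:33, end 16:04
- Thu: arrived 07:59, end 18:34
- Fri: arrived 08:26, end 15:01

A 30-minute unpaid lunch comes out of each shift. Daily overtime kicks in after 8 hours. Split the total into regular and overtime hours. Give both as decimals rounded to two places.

Mon: 10:18–20:56 = 10 h 38 min; less 30 min break → 10 h 8 min
Tue: 07:02–16:00 = 8 h 58 min; less 30 min break → 8 h 28 min
Wed: 09:33–16:04 = 6 h 31 min; less 30 min break → 6 h 1 min
Thu: 07:59–18:34 = 10 h 35 min; less 30 min break → 10 h 5 min
Fri: 08:26–15:01 = 6 h 35 min; less 30 min break → 6 h 5 min
Mon reg 8 h 0 min / OT 2 h 8 min; Tue reg 8 h 0 min / OT 0 h 28 min; Wed reg 6 h 1 min / OT 0 h 0 min; Thu reg 8 h 0 min / OT 2 h 5 min; Fri reg 6 h 5 min / OT 0 h 0 min.
Totals: regular 36 h 6 min, overtime 4 h 41 min.

Regular 36.10 hours, overtime 4.68 hours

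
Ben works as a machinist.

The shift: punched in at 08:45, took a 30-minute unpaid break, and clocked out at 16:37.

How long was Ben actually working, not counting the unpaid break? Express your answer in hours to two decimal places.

7.37 hours

The shift: 08:45–16:37 = 7 h 52 min; less 30 min break → 7 h 22 min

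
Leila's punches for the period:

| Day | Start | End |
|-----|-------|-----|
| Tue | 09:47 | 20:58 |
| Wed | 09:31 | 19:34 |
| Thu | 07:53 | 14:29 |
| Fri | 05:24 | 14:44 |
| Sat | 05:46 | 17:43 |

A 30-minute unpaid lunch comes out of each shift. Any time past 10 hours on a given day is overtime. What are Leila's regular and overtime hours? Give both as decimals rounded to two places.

Regular 44.48 hours, overtime 2.13 hours

Tue: 09:47–20:58 = 11 h 11 min; less 30 min break → 10 h 41 min
Wed: 09:31–19:34 = 10 h 3 min; less 30 min break → 9 h 33 min
Thu: 07:53–14:29 = 6 h 36 min; less 30 min break → 6 h 6 min
Fri: 05:24–14:44 = 9 h 20 min; less 30 min break → 8 h 50 min
Sat: 05:46–17:43 = 11 h 57 min; less 30 min break → 11 h 27 min
Tue reg 10 h 0 min / OT 0 h 41 min; Wed reg 9 h 33 min / OT 0 h 0 min; Thu reg 6 h 6 min / OT 0 h 0 min; Fri reg 8 h 50 min / OT 0 h 0 min; Sat reg 10 h 0 min / OT 1 h 27 min.
Totals: regular 44 h 29 min, overtime 2 h 8 min.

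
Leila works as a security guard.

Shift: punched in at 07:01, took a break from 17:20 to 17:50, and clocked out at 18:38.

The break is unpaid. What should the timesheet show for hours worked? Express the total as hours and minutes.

11 h 7 min

Shift: 07:01–18:38 = 11 h 37 min; less 30 min break → 11 h 7 min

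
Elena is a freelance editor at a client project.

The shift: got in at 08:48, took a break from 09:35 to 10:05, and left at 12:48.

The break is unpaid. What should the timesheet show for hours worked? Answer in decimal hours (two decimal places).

The shift: 08:48–12:48 = 4 h 0 min; less 30 min break → 3 h 30 min

3.50 hours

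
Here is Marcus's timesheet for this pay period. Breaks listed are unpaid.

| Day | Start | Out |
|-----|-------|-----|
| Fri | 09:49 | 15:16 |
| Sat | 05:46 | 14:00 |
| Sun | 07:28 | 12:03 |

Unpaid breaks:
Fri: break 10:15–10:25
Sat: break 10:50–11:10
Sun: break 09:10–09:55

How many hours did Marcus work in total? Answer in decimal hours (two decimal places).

17.02 hours

Fri: 09:49–15:16 = 5 h 27 min; less 10 min break → 5 h 17 min
Sat: 05:46–14:00 = 8 h 14 min; less 20 min break → 7 h 54 min
Sun: 07:28–12:03 = 4 h 35 min; less 45 min break → 3 h 50 min
Total: 5 h 17 min + 7 h 54 min + 3 h 50 min = 17 h 1 min.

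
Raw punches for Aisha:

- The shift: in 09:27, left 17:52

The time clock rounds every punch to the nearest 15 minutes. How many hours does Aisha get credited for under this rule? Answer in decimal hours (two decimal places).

The shift: in 09:27→09:30, out 17:52→17:45; 8 h 15 min

8.25 hours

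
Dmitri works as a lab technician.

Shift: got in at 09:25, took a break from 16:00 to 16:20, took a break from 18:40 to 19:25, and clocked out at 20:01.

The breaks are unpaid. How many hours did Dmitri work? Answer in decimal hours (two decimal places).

Shift: 09:25–20:01 = 10 h 36 min; less 65 min break → 9 h 31 min

9.52 hours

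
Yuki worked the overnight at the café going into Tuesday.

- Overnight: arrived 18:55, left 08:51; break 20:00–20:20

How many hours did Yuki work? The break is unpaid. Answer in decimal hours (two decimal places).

13.60 hours

Overnight: 18:55 → midnight = 5 h 5 min; midnight → 08:51 = 8 h 51 min; span 13 h 56 min; less 20 min break → 13 h 36 min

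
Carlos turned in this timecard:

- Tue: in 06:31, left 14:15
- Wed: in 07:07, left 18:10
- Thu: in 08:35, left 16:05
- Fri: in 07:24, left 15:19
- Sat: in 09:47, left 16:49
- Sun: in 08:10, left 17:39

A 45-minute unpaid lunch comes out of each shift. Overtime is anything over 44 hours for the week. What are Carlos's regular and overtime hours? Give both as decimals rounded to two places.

Tue: 06:31–14:15 = 7 h 44 min; less 45 min break → 6 h 59 min
Wed: 07:07–18:10 = 11 h 3 min; less 45 min break → 10 h 18 min
Thu: 08:35–16:05 = 7 h 30 min; less 45 min break → 6 h 45 min
Fri: 07:24–15:19 = 7 h 55 min; less 45 min break → 7 h 10 min
Sat: 09:47–16:49 = 7 h 2 min; less 45 min break → 6 h 17 min
Sun: 08:10–17:39 = 9 h 29 min; less 45 min break → 8 h 44 min
Total worked: 46 h 13 min = 46.22 h.
Threshold 44 h → overtime 2 h 13 min, regular 44 h 0 min.

Regular 44.00 hours, overtime 2.22 hours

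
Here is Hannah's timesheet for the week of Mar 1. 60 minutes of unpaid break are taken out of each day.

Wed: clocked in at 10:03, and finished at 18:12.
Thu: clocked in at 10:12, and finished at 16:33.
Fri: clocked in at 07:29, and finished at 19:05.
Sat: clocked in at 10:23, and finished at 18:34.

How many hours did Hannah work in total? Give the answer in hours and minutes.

Wed: 10:03–18:12 = 8 h 9 min; less 60 min break → 7 h 9 min
Thu: 10:12–16:33 = 6 h 21 min; less 60 min break → 5 h 21 min
Fri: 07:29–19:05 = 11 h 36 min; less 60 min break → 10 h 36 min
Sat: 10:23–18:34 = 8 h 11 min; less 60 min break → 7 h 11 min
Total: 7 h 9 min + 5 h 21 min + 10 h 36 min + 7 h 11 min = 30 h 17 min.

30 h 17 min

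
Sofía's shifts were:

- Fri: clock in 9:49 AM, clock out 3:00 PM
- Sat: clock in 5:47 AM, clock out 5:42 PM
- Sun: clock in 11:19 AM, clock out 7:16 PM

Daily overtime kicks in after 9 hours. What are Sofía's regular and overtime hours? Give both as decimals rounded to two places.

Fri: 9:49 AM–3:00 PM = 5 h 11 min
Sat: 5:47 AM–5:42 PM = 11 h 55 min
Sun: 11:19 AM–7:16 PM = 7 h 57 min
Fri reg 5 h 11 min / OT 0 h 0 min; Sat reg 9 h 0 min / OT 2 h 55 min; Sun reg 7 h 57 min / OT 0 h 0 min.
Totals: regular 22 h 8 min, overtime 2 h 55 min.

Regular 22.13 hours, overtime 2.92 hours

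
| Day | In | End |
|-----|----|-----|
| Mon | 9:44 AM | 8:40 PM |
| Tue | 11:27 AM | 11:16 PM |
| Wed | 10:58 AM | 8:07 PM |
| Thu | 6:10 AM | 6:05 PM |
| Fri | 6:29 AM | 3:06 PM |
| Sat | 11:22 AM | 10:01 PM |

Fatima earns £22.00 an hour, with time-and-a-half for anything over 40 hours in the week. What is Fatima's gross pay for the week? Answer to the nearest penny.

£1641.75

Mon: 9:44 AM–8:40 PM = 10 h 56 min
Tue: 11:27 AM–11:16 PM = 11 h 49 min
Wed: 10:58 AM–8:07 PM = 9 h 9 min
Thu: 6:10 AM–6:05 PM = 11 h 55 min
Fri: 6:29 AM–3:06 PM = 8 h 37 min
Sat: 11:22 AM–10:01 PM = 10 h 39 min
Total worked: 63 h 5 min = 3785 min.
Regular 40 h 0 min = 2400 min at £22.00/h; overtime 23 h 5 min = 1385 min at £33.00/h.
Pay = (2400 × £22.00 + 1385 × £33.00) ÷ 60 = £1641.75.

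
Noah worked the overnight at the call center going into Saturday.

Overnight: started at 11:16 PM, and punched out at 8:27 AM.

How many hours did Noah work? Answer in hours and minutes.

Overnight: 11:16 PM → midnight = 0 h 44 min; midnight → 8:27 AM = 8 h 27 min; span 9 h 11 min

9 h 11 min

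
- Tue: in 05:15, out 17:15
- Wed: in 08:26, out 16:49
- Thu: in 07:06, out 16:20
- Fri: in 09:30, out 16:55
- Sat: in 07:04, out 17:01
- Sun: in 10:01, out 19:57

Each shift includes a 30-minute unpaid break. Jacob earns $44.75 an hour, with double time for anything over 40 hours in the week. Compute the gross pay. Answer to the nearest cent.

$3035.54

Tue: 05:15–17:15 = 12 h 0 min; less 30 min break → 11 h 30 min
Wed: 08:26–16:49 = 8 h 23 min; less 30 min break → 7 h 53 min
Thu: 07:06–16:20 = 9 h 14 min; less 30 min break → 8 h 44 min
Fri: 09:30–16:55 = 7 h 25 min; less 30 min break → 6 h 55 min
Sat: 07:04–17:01 = 9 h 57 min; less 30 min break → 9 h 27 min
Sun: 10:01–19:57 = 9 h 56 min; less 30 min break → 9 h 26 min
Total worked: 53 h 55 min = 3235 min.
Regular 40 h 0 min = 2400 min at $44.75/h; overtime 13 h 55 min = 835 min at $89.50/h.
Pay = (2400 × $44.75 + 835 × $89.50) ÷ 60 = $3035.54.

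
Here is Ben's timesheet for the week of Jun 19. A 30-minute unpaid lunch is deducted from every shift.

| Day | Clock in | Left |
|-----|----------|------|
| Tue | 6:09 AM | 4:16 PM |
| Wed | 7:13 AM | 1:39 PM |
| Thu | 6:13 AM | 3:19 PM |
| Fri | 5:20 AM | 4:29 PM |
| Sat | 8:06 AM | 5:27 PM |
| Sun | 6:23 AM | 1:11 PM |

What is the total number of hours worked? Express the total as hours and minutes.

49 h 57 min

Tue: 6:09 AM–4:16 PM = 10 h 7 min; less 30 min break → 9 h 37 min
Wed: 7:13 AM–1:39 PM = 6 h 26 min; less 30 min break → 5 h 56 min
Thu: 6:13 AM–3:19 PM = 9 h 6 min; less 30 min break → 8 h 36 min
Fri: 5:20 AM–4:29 PM = 11 h 9 min; less 30 min break → 10 h 39 min
Sat: 8:06 AM–5:27 PM = 9 h 21 min; less 30 min break → 8 h 51 min
Sun: 6:23 AM–1:11 PM = 6 h 48 min; less 30 min break → 6 h 18 min
Total: 9 h 37 min + 5 h 56 min + 8 h 36 min + 10 h 39 min + 8 h 51 min + 6 h 18 min = 49 h 57 min.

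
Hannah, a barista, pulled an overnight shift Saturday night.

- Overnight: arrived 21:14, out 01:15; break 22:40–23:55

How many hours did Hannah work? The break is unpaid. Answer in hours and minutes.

2 h 46 min

Overnight: 21:14 → midnight = 2 h 46 min; midnight → 01:15 = 1 h 15 min; span 4 h 1 min; less 75 min break → 2 h 46 min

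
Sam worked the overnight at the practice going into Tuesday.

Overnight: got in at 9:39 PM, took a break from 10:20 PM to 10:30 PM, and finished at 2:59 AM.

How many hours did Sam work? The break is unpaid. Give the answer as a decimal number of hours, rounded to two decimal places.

5.17 hours

Overnight: 9:39 PM → midnight = 2 h 21 min; midnight → 2:59 AM = 2 h 59 min; span 5 h 20 min; less 10 min break → 5 h 10 min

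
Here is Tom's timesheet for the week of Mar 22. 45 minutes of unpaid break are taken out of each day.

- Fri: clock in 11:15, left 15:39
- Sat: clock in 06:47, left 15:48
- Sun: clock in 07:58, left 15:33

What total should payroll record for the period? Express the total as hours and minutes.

18 h 45 min

Fri: 11:15–15:39 = 4 h 24 min; less 45 min break → 3 h 39 min
Sat: 06:47–15:48 = 9 h 1 min; less 45 min break → 8 h 16 min
Sun: 07:58–15:33 = 7 h 35 min; less 45 min break → 6 h 50 min
Total: 3 h 39 min + 8 h 16 min + 6 h 50 min = 18 h 45 min.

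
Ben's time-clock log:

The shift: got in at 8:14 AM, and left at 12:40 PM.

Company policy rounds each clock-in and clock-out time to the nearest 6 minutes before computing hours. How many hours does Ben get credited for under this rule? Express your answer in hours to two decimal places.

4.50 hours

The shift: in 8:14 AM→8:12 AM, out 12:40 PM→12:42 PM; 4 h 30 min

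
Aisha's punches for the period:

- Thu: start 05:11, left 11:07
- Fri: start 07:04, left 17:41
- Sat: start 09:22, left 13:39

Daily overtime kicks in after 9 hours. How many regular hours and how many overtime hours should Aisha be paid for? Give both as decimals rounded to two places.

Regular 19.22 hours, overtime 1.62 hours

Thu: 05:11–11:07 = 5 h 56 min
Fri: 07:04–17:41 = 10 h 37 min
Sat: 09:22–13:39 = 4 h 17 min
Thu reg 5 h 56 min / OT 0 h 0 min; Fri reg 9 h 0 min / OT 1 h 37 min; Sat reg 4 h 17 min / OT 0 h 0 min.
Totals: regular 19 h 13 min, overtime 1 h 37 min.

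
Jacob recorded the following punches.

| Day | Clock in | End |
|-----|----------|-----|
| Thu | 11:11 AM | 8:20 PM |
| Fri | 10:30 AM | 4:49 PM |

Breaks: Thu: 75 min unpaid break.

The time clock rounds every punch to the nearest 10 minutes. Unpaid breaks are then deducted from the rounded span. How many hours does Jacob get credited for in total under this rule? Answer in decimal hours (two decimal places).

14.25 hours

Thu: in 11:11 AM→11:10 AM, out 8:20 PM→8:20 PM; 9 h 10 min − 75 min = 7 h 55 min
Fri: in 10:30 AM→10:30 AM, out 4:49 PM→4:50 PM; 6 h 20 min
Total credited: 14 h 15 min.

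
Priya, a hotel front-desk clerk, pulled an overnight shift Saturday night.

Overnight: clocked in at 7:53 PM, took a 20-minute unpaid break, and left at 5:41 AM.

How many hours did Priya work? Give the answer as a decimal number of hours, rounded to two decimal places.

Overnight: 7:53 PM → midnight = 4 h 7 min; midnight → 5:41 AM = 5 h 41 min; span 9 h 48 min; less 20 min break → 9 h 28 min

9.47 hours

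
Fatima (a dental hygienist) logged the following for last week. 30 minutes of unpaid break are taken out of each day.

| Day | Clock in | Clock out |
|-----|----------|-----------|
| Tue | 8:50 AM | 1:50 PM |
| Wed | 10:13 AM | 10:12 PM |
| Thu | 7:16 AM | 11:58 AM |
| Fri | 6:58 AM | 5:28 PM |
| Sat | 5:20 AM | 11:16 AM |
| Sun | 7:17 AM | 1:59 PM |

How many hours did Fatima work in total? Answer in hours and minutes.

41 h 49 min

Tue: 8:50 AM–1:50 PM = 5 h 0 min; less 30 min break → 4 h 30 min
Wed: 10:13 AM–10:12 PM = 11 h 59 min; less 30 min break → 11 h 29 min
Thu: 7:16 AM–11:58 AM = 4 h 42 min; less 30 min break → 4 h 12 min
Fri: 6:58 AM–5:28 PM = 10 h 30 min; less 30 min break → 10 h 0 min
Sat: 5:20 AM–11:16 AM = 5 h 56 min; less 30 min break → 5 h 26 min
Sun: 7:17 AM–1:59 PM = 6 h 42 min; less 30 min break → 6 h 12 min
Total: 4 h 30 min + 11 h 29 min + 4 h 12 min + 10 h 0 min + 5 h 26 min + 6 h 12 min = 41 h 49 min.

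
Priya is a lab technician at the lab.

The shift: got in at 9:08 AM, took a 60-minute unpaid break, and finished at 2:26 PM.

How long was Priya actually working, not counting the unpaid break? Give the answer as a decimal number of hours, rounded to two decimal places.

The shift: 9:08 AM–2:26 PM = 5 h 18 min; less 60 min break → 4 h 18 min

4.30 hours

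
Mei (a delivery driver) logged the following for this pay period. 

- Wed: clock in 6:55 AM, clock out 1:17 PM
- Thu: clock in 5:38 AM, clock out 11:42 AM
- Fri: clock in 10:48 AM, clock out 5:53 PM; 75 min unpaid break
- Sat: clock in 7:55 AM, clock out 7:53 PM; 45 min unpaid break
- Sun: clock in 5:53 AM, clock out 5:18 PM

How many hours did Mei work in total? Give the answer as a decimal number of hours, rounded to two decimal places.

Wed: 6:55 AM–1:17 PM = 6 h 22 min
Thu: 5:38 AM–11:42 AM = 6 h 4 min
Fri: 10:48 AM–5:53 PM = 7 h 5 min; less 75 min break → 5 h 50 min
Sat: 7:55 AM–7:53 PM = 11 h 58 min; less 45 min break → 11 h 13 min
Sun: 5:53 AM–5:18 PM = 11 h 25 min
Total: 6 h 22 min + 6 h 4 min + 5 h 50 min + 11 h 13 min + 11 h 25 min = 40 h 54 min.

40.90 hours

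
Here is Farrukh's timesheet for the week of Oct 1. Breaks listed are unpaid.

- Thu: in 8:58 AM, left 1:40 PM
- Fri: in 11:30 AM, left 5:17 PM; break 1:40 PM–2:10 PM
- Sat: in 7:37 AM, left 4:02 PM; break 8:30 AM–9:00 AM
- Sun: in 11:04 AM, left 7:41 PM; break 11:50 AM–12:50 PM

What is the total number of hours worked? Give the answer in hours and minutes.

25 h 31 min

Thu: 8:58 AM–1:40 PM = 4 h 42 min
Fri: 11:30 AM–5:17 PM = 5 h 47 min; less 30 min break → 5 h 17 min
Sat: 7:37 AM–4:02 PM = 8 h 25 min; less 30 min break → 7 h 55 min
Sun: 11:04 AM–7:41 PM = 8 h 37 min; less 60 min break → 7 h 37 min
Total: 4 h 42 min + 5 h 17 min + 7 h 55 min + 7 h 37 min = 25 h 31 min.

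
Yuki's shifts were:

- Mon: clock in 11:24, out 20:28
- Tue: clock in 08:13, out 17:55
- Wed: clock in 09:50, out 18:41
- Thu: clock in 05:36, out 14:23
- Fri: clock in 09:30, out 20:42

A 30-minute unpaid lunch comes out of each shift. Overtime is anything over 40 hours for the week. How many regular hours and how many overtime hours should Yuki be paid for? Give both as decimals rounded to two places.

Mon: 11:24–20:28 = 9 h 4 min; less 30 min break → 8 h 34 min
Tue: 08:13–17:55 = 9 h 42 min; less 30 min break → 9 h 12 min
Wed: 09:50–18:41 = 8 h 51 min; less 30 min break → 8 h 21 min
Thu: 05:36–14:23 = 8 h 47 min; less 30 min break → 8 h 17 min
Fri: 09:30–20:42 = 11 h 12 min; less 30 min break → 10 h 42 min
Total worked: 45 h 6 min = 45.10 h.
Threshold 40 h → overtime 5 h 6 min, regular 40 h 0 min.

Regular 40.00 hours, overtime 5.10 hours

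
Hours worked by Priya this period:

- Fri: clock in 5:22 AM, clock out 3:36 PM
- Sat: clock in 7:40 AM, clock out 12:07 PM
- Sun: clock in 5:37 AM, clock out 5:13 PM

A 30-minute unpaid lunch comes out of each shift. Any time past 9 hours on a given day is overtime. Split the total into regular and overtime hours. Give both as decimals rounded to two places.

Regular 21.95 hours, overtime 2.83 hours

Fri: 5:22 AM–3:36 PM = 10 h 14 min; less 30 min break → 9 h 44 min
Sat: 7:40 AM–12:07 PM = 4 h 27 min; less 30 min break → 3 h 57 min
Sun: 5:37 AM–5:13 PM = 11 h 36 min; less 30 min break → 11 h 6 min
Fri reg 9 h 0 min / OT 0 h 44 min; Sat reg 3 h 57 min / OT 0 h 0 min; Sun reg 9 h 0 min / OT 2 h 6 min.
Totals: regular 21 h 57 min, overtime 2 h 50 min.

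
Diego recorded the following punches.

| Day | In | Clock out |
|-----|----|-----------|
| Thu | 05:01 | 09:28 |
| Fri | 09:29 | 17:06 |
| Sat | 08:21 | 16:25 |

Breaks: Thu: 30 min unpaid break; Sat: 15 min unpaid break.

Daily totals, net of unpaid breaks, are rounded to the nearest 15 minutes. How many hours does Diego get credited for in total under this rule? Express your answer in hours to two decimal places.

19.25 hours

Thu: 05:01–09:28 = 4 h 27 min − 30 min = 3 h 57 min → rounds to 4 h 0 min
Fri: 09:29–17:06 = 7 h 37 min → rounds to 7 h 30 min
Sat: 08:21–16:25 = 8 h 4 min − 15 min = 7 h 49 min → rounds to 7 h 45 min
Total credited: 19 h 15 min.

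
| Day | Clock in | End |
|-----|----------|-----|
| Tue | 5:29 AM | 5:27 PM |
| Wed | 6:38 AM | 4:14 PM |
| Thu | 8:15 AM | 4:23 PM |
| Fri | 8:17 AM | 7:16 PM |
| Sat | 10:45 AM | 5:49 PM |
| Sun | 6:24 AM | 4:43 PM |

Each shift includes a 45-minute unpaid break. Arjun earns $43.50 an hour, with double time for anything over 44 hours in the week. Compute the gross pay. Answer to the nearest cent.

Tue: 5:29 AM–5:27 PM = 11 h 58 min; less 45 min break → 11 h 13 min
Wed: 6:38 AM–4:14 PM = 9 h 36 min; less 45 min break → 8 h 51 min
Thu: 8:15 AM–4:23 PM = 8 h 8 min; less 45 min break → 7 h 23 min
Fri: 8:17 AM–7:16 PM = 10 h 59 min; less 45 min break → 10 h 14 min
Sat: 10:45 AM–5:49 PM = 7 h 4 min; less 45 min break → 6 h 19 min
Sun: 6:24 AM–4:43 PM = 10 h 19 min; less 45 min break → 9 h 34 min
Total worked: 53 h 34 min = 3214 min.
Regular 44 h 0 min = 2640 min at $43.50/h; overtime 9 h 34 min = 574 min at $87.00/h.
Pay = (2640 × $43.50 + 574 × $87.00) ÷ 60 = $2746.30.

$2746.30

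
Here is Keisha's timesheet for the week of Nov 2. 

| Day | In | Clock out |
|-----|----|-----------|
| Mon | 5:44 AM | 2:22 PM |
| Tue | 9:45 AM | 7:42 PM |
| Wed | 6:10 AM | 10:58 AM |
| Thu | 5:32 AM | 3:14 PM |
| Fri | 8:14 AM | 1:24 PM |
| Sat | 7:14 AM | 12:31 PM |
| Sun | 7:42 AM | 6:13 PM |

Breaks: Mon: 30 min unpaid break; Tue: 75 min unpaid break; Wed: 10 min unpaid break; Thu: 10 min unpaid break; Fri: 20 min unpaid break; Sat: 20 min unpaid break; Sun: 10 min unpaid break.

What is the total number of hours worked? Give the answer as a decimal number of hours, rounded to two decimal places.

Mon: 5:44 AM–2:22 PM = 8 h 38 min; less 30 min break → 8 h 8 min
Tue: 9:45 AM–7:42 PM = 9 h 57 min; less 75 min break → 8 h 42 min
Wed: 6:10 AM–10:58 AM = 4 h 48 min; less 10 min break → 4 h 38 min
Thu: 5:32 AM–3:14 PM = 9 h 42 min; less 10 min break → 9 h 32 min
Fri: 8:14 AM–1:24 PM = 5 h 10 min; less 20 min break → 4 h 50 min
Sat: 7:14 AM–12:31 PM = 5 h 17 min; less 20 min break → 4 h 57 min
Sun: 7:42 AM–6:13 PM = 10 h 31 min; less 10 min break → 10 h 21 min
Total: 8 h 8 min + 8 h 42 min + 4 h 38 min + 9 h 32 min + 4 h 50 min + 4 h 57 min + 10 h 21 min = 51 h 8 min.

51.13 hours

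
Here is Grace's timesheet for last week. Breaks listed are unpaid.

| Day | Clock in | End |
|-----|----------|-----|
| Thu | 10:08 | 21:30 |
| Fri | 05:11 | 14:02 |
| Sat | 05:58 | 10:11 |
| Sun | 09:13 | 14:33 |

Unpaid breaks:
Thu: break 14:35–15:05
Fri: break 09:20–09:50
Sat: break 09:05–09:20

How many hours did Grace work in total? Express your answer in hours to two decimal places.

28.52 hours

Thu: 10:08–21:30 = 11 h 22 min; less 30 min break → 10 h 52 min
Fri: 05:11–14:02 = 8 h 51 min; less 30 min break → 8 h 21 min
Sat: 05:58–10:11 = 4 h 13 min; less 15 min break → 3 h 58 min
Sun: 09:13–14:33 = 5 h 20 min
Total: 10 h 52 min + 8 h 21 min + 3 h 58 min + 5 h 20 min = 28 h 31 min.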